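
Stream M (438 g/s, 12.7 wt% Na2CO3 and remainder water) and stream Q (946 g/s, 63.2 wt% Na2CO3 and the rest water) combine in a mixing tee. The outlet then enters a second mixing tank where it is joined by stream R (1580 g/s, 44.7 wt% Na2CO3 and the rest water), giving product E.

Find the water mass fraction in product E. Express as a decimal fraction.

0.541

Overall, product flow = 2964 g/s.
water in = 438×0.873 + 946×0.368 + 1580×0.553 = 1604.2 g/s.
water fraction in E = 0.541.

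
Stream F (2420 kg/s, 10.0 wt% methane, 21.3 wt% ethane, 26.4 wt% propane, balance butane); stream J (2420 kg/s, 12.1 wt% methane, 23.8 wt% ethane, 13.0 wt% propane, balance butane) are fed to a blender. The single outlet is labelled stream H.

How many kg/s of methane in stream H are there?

methane out = methane in = 2420×0.100 + 2420×0.121 = 534.82 kg/s.

534.8 kg/s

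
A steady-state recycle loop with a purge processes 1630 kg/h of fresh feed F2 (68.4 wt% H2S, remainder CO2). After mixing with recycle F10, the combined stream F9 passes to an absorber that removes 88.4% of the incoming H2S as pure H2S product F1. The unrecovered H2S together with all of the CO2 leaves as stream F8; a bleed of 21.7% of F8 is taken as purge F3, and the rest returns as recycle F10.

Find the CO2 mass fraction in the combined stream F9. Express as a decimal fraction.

CO2 enters only via F2 and leaves only via the purge: 1630×0.316 = 0.217×(CO2 in F8), and the absorber passes all CO2, so CO2 in F9 = CO2 in F8 = 2373.6 kg/h.
H2S in F9: m_A = 1630×0.684 + (1−0.217)·(1−0.884)·m_A, so m_A = 1114.9/0.9092 = 1226.3 kg/h.
F9 = 1226.3 + 2373.6 = 3599.9 kg/h.
CO2 fraction in F9 = 2373.6/3599.9 = 0.659.

0.659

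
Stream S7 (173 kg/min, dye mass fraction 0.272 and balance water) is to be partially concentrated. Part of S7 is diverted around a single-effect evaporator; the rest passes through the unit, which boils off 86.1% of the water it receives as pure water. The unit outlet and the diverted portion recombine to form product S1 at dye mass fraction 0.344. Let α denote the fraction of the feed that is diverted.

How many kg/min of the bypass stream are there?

All 173×0.272 = 47.056 kg/min of dye reaches S1, so S1 = 47.056/0.344 = 136.79 kg/min and vapour = 36.209 kg/min.
The evaporator receives (1−α)·173 of feed at 0.728 water and removes 0.861 of that water:
0.861×0.728×(1−α)×173 = 36.209
(1−α) = 36.209/108.44 = 0.3339;  α = 0.6661.
Bypass flow = 0.6661×173 = 115.23 kg/min.

115.2 kg/min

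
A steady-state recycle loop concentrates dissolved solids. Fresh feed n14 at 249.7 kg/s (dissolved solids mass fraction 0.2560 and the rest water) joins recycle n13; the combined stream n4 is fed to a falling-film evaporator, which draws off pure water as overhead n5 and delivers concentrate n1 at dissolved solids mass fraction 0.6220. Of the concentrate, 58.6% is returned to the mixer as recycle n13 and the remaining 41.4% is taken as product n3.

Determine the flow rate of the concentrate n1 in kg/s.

248.2 kg/s

Overall dissolved solids balance (none leaves overhead): dissolved solids in fresh feed = dissolved solids in product, i.e. 249.7×0.256 = (1−0.586)·n1·0.622.
n1 = 63.923/(0.622×0.414) = 248.24 kg/s.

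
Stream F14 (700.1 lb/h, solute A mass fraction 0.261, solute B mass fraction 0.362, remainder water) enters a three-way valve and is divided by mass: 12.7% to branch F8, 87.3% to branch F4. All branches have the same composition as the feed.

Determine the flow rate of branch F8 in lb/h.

88.91 lb/h

Branch F8 flow = 0.127×700.1 = 88.913 lb/h.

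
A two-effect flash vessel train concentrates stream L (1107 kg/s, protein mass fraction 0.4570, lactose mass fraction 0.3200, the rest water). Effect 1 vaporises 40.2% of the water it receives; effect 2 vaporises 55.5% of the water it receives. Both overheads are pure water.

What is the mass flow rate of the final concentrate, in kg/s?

water in feed = 1107×0.223 = 246.86 kg/s.
After stage 1: water left = (1−0.402)×246.86 = 147.62; stream total = 1007.8 kg/s.
After stage 2: water left = (1−0.555)×147.62 = 65.692; final concentrate = 925.83 kg/s.

925.8 kg/s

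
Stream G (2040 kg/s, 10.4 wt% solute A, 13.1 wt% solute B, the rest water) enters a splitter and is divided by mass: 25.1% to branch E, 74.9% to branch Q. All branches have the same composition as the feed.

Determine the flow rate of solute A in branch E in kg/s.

Branch E total = 0.251×2040 = 512.04 kg/s.
solute A in E = 0.104×512.04 = 53.252 kg/s.

53.25 kg/s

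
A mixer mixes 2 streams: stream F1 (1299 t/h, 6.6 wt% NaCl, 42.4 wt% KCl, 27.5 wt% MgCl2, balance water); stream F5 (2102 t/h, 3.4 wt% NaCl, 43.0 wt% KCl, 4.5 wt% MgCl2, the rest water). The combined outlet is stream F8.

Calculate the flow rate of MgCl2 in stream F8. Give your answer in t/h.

MgCl2 out = MgCl2 in = 1299×0.275 + 2102×0.045 = 451.82 t/h.

451.8 t/h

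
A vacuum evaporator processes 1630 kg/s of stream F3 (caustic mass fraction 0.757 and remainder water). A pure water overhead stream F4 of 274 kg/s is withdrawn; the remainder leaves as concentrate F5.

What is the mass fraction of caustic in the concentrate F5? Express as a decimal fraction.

0.910

caustic is not removed: 1630×0.757 = 1233.9 kg/s of caustic enters F5.
Concentrate = 1630 − 274 = 1356 kg/s.
Mass fraction = 1233.9/1356 = 0.910.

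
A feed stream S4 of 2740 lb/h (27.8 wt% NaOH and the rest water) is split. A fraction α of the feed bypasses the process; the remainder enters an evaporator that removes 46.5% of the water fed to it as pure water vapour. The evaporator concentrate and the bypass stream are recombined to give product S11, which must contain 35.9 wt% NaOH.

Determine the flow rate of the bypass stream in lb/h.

898.6 lb/h

All 2740×0.278 = 761.72 lb/h of NaOH reaches S11, so S11 = 761.72/0.359 = 2121.8 lb/h and vapour = 618.22 lb/h.
The evaporator receives (1−α)·2740 of feed at 0.722 water and removes 0.465 of that water:
0.465×0.722×(1−α)×2740 = 618.22
(1−α) = 618.22/919.9 = 0.6720;  α = 0.3280.
Bypass flow = 0.3280×2740 = 898.59 lb/h.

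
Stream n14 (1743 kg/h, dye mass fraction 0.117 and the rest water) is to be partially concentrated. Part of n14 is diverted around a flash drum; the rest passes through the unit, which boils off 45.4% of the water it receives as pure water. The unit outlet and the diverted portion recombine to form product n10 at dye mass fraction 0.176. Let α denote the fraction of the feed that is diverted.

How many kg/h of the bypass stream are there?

All 1743×0.117 = 203.93 kg/h of dye reaches n10, so n10 = 203.93/0.176 = 1158.7 kg/h and vapour = 584.3 kg/h.
The evaporator receives (1−α)·1743 of feed at 0.883 water and removes 0.454 of that water:
0.454×0.883×(1−α)×1743 = 584.3
(1−α) = 584.3/698.74 = 0.8362;  α = 0.1638.
Bypass flow = 0.1638×1743 = 285.46 kg/h.

285.5 kg/h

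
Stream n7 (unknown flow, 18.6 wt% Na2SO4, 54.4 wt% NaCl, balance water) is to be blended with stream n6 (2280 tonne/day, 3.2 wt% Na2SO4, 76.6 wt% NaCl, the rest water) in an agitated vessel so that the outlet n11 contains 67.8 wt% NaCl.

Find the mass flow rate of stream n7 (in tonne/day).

1497 tonne/day

Let n7 be the unknown flow. Total out = 2280 + n7.
NaCl balance: 1746.5 + 0.544·n7 = 0.678·(2280 + n7)
(0.544 − 0.678)·n7 = 0.678×2280 − 1746.5 = -200.64
n7 = -200.64 / -0.134 = 1497.3 tonne/day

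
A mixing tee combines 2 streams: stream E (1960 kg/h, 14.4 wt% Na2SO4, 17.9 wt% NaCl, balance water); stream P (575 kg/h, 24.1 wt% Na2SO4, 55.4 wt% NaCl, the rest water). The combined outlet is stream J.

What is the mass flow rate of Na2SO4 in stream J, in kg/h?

420.8 kg/h

Na2SO4 out = Na2SO4 in = 1960×0.144 + 575×0.241 = 420.81 kg/h.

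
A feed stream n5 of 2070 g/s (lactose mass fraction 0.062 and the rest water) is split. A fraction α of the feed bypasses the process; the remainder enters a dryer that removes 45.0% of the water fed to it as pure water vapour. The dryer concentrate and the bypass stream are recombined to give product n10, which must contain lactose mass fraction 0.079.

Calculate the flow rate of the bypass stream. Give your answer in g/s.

1015 g/s

All 2070×0.062 = 128.34 g/s of lactose reaches n10, so n10 = 128.34/0.079 = 1624.6 g/s and vapour = 445.44 g/s.
The evaporator receives (1−α)·2070 of feed at 0.938 water and removes 0.450 of that water:
0.450×0.938×(1−α)×2070 = 445.44
(1−α) = 445.44/873.75 = 0.5098;  α = 0.4902.
Bypass flow = 0.4902×2070 = 1014.7 g/s.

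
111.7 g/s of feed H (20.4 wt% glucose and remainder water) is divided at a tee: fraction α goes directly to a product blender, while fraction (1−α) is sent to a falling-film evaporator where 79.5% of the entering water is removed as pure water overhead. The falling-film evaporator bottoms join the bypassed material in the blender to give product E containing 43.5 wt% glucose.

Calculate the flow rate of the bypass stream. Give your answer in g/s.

17.97 g/s

All 111.7×0.204 = 22.787 g/s of glucose reaches E, so E = 22.787/0.435 = 52.383 g/s and vapour = 59.317 g/s.
The evaporator receives (1−α)·111.7 of feed at 0.796 water and removes 0.795 of that water:
0.795×0.796×(1−α)×111.7 = 59.317
(1−α) = 59.317/70.686 = 0.8392;  α = 0.1608.
Bypass flow = 0.1608×111.7 = 17.966 g/s.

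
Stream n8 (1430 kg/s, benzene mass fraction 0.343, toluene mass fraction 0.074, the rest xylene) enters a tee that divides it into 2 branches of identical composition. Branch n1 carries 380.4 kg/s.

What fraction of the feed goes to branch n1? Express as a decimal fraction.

0.266

Fraction to n1 = 380.4/1430 = 0.2660.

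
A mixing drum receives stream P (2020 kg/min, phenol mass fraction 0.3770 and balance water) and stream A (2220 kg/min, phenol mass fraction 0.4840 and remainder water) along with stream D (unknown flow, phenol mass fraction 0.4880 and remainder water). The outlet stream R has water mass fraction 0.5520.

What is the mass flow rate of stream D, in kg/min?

1587 kg/min

Let D be the unknown flow. Total out = 4240 + D.
water balance: 2404 + 0.512·D = 0.552·(4240 + D)
(0.512 − 0.552)·D = 0.552×4240 − 2404 = -63.5
D = -63.5 / -0.040 = 1587.5 kg/min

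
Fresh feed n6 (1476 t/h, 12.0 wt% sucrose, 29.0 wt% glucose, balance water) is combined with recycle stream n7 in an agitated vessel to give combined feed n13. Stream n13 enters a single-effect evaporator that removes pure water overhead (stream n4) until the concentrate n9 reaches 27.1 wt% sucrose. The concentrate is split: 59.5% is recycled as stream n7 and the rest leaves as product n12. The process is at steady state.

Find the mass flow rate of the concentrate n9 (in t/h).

Overall sucrose balance (none leaves overhead): sucrose in fresh feed = sucrose in product, i.e. 1476×0.120 = (1−0.595)·n9·0.271.
n9 = 177.12/(0.271×0.405) = 1613.8 t/h.

1614 t/h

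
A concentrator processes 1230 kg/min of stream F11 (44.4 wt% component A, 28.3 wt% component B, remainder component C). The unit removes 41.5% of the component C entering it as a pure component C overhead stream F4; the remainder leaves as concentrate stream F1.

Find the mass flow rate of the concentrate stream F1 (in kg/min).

1091 kg/min

component C entering = 1230×0.273 = 335.79 kg/min; overhead removed = 0.415×335.79 = 139.35 kg/min.
Concentrate = 1230 − 139.35 = 1090.6 kg/min.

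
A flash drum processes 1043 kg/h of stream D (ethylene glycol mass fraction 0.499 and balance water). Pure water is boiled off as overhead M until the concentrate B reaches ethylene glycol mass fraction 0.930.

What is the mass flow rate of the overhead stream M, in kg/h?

483.4 kg/h

ethylene glycol is conserved: 1043×0.499 = 520.46 kg/h all reports to the concentrate.
Concentrate = 520.46/(target fraction) = 559.63 kg/h.
Overhead = 1043 − 559.63 = 483.37 kg/h.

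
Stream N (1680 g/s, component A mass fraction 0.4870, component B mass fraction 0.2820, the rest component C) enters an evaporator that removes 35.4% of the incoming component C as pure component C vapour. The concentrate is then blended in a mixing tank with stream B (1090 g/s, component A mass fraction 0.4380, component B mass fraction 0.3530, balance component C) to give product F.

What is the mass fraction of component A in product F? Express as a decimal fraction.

Vapour removed = 0.354×0.231×1680 = 137.38 g/s; concentrate = 1542.6 g/s.
component A reaching the mixer = 818.16 (from concentrate) + 1090×0.438 = 1295.6 g/s.
Product flow = 1542.6 + 1090 = 2632.6 g/s; component A fraction = 0.4921.

0.4921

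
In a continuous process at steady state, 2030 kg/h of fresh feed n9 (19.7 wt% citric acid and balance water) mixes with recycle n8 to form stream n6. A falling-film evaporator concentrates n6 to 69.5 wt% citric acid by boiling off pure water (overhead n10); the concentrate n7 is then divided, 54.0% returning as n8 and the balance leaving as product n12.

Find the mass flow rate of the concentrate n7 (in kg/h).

1251 kg/h

Overall citric acid balance (none leaves overhead): citric acid in fresh feed = citric acid in product, i.e. 2030×0.197 = (1−0.540)·n7·0.695.
n7 = 399.91/(0.695×0.460) = 1250.9 kg/h.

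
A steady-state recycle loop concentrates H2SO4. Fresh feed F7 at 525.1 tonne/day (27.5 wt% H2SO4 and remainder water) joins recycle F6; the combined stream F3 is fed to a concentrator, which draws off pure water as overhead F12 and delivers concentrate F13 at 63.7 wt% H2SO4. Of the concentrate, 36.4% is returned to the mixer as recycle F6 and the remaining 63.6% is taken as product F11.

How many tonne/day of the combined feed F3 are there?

Overall H2SO4 balance (none leaves overhead): H2SO4 in fresh feed = H2SO4 in product, i.e. 525.1×0.275 = (1−0.364)·F13·0.637.
F13 = 144.4/(0.637×0.636) = 356.43 tonne/day.
Recycle F6 = 0.364×356.43 = 129.74 tonne/day.
Combined feed F3 = 525.1 + 129.74 = 654.84 tonne/day.

654.8 tonne/day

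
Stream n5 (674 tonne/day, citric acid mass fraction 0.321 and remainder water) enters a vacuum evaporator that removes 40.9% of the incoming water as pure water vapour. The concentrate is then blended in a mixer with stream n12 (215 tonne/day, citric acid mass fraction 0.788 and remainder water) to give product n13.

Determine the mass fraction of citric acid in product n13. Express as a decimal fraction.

0.550

Vapour removed = 0.409×0.679×674 = 187.18 tonne/day; concentrate = 486.82 tonne/day.
citric acid reaching the mixer = 216.35 (from concentrate) + 215×0.788 = 385.77 tonne/day.
Product flow = 486.82 + 215 = 701.82 tonne/day; citric acid fraction = 0.550.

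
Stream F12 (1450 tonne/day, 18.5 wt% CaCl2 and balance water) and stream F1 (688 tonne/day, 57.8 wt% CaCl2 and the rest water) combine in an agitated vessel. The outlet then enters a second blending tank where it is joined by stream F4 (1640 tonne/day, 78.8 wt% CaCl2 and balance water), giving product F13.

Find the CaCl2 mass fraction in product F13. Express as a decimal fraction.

0.518

Overall, product flow = 3778 tonne/day.
CaCl2 in = 1450×0.185 + 688×0.578 + 1640×0.788 = 1958.2 tonne/day.
CaCl2 fraction in F13 = 0.518.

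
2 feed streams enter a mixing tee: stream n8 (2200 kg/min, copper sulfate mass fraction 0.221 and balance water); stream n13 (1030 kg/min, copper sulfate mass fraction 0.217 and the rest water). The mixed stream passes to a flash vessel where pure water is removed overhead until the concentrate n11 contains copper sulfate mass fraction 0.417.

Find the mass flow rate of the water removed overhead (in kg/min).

1528 kg/min

copper sulfate entering = 2200×0.221 + 1030×0.217 = 709.71 kg/min.
All copper sulfate reports to n11, so n11 = 709.71/0.417 = 1701.9 kg/min.
Total feed = 3230 kg/min; overhead = 3230 − 1701.9 = 1528.1 kg/min.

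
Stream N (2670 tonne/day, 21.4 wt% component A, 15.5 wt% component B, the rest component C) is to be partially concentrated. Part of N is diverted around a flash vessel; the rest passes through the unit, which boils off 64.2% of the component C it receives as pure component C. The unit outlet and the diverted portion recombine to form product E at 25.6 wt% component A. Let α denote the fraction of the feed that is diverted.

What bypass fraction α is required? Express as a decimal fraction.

All 2670×0.214 = 571.38 tonne/day of component A reaches E, so E = 571.38/0.256 = 2232 tonne/day and vapour = 438.05 tonne/day.
The evaporator receives (1−α)·2670 of feed at 0.631 component C and removes 0.642 of that component C:
0.642×0.631×(1−α)×2670 = 438.05
(1−α) = 438.05/1081.6 = 0.4050;  α = 0.5950.

0.595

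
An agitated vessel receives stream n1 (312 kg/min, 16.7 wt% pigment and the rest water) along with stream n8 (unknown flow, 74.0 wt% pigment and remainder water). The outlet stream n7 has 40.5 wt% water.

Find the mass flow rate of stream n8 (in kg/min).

Let n8 be the unknown flow. Total out = 312 + n8.
water balance: 259.9 + 0.260·n8 = 0.405·(312 + n8)
(0.260 − 0.405)·n8 = 0.405×312 − 259.9 = -133.54
n8 = -133.54 / -0.145 = 920.94 kg/min

920.9 kg/min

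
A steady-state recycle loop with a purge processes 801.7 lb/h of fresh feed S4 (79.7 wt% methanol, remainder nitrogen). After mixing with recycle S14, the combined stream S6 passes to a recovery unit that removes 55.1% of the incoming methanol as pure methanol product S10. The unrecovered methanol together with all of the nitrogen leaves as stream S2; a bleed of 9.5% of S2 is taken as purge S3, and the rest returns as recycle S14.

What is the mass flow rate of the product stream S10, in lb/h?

methanol in S6: m_A = 801.7×0.797 + (1−0.095)·(1−0.551)·m_A, so m_A = 638.95/0.5937 = 1076.3 lb/h.
Product S10 = 0.551×1076.3 = 593.05 lb/h.

593 lb/h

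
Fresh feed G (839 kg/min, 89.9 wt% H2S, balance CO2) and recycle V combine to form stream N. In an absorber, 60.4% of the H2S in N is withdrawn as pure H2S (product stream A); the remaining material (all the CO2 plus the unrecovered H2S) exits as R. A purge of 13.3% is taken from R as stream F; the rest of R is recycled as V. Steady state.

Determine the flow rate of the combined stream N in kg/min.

CO2 enters only via G and leaves only via the purge: 839×0.101 = 0.133×(CO2 in R), and the absorber passes all CO2, so CO2 in N = CO2 in R = 637.14 kg/min.
H2S in N: m_A = 839×0.899 + (1−0.133)·(1−0.604)·m_A, so m_A = 754.26/0.6567 = 1148.6 kg/min.
N = 1148.6 + 637.14 = 1785.8 kg/min.

1786 kg/min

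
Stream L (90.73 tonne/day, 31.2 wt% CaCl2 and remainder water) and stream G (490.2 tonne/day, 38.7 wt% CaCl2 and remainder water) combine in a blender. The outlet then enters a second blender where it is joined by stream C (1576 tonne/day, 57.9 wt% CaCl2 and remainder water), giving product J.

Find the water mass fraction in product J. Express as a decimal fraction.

0.476

Overall, product flow = 2156.9 tonne/day.
water in = 90.73×0.688 + 490.2×0.613 + 1576×0.421 = 1026.4 tonne/day.
water fraction in J = 0.476.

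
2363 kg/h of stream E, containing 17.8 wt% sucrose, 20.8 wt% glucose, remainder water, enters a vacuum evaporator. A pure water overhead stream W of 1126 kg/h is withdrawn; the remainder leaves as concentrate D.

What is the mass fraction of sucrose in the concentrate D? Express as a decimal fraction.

0.340

sucrose is not removed: 2363×0.178 = 420.61 kg/h of sucrose enters D.
Concentrate = 2363 − 1126 = 1237 kg/h.
Mass fraction = 420.61/1237 = 0.340.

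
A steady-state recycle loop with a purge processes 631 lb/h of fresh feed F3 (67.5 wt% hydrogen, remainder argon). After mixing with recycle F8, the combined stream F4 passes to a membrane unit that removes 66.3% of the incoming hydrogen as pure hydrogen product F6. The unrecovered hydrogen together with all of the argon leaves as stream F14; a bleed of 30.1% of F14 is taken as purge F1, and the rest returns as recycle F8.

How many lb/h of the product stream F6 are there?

hydrogen in F4: m_A = 631×0.675 + (1−0.301)·(1−0.663)·m_A, so m_A = 425.93/0.7644 = 557.17 lb/h.
Product F6 = 0.663×557.17 = 369.41 lb/h.

369.4 lb/h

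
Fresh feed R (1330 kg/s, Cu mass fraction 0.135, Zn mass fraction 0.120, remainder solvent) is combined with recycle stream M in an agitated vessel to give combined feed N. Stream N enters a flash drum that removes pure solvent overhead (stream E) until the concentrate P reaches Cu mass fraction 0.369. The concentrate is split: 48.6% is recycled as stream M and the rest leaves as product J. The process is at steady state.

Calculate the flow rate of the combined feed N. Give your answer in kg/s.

Overall Cu balance (none leaves overhead): Cu in fresh feed = Cu in product, i.e. 1330×0.135 = (1−0.486)·P·0.369.
P = 179.55/(0.369×0.514) = 946.66 kg/s.
Recycle M = 0.486×946.66 = 460.08 kg/s.
Combined feed N = 1330 + 460.08 = 1790.1 kg/s.

1790 kg/s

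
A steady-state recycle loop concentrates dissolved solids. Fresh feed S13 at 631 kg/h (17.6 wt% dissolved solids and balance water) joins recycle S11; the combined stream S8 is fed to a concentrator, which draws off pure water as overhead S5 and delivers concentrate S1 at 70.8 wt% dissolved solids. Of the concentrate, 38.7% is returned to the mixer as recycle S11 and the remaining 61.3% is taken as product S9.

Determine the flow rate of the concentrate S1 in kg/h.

Overall dissolved solids balance (none leaves overhead): dissolved solids in fresh feed = dissolved solids in product, i.e. 631×0.176 = (1−0.387)·S1·0.708.
S1 = 111.06/(0.708×0.613) = 255.89 kg/h.

255.9 kg/h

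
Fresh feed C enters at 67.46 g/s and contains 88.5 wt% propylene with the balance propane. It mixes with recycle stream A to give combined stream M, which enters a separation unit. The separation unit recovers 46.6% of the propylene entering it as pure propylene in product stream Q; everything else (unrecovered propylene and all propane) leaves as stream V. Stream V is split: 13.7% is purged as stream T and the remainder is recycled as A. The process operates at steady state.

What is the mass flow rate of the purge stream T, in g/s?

15.86 g/s

propane enters only via C and leaves only via the purge: 67.46×0.115 = 0.137×(propane in V), and the separation unit passes all propane, so propane in M = propane in V = 56.627 g/s.
propylene in M: m_A = 67.46×0.885 + (1−0.137)·(1−0.466)·m_A, so m_A = 59.702/0.5392 = 110.73 g/s.
V = (1−0.466)×110.73 + 56.627 = 115.76 g/s.
Purge T = 0.137×115.76 = 15.859 g/s.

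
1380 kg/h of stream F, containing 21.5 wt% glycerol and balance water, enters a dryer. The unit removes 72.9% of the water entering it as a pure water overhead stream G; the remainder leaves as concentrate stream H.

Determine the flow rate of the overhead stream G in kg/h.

water entering = 1380×0.785 = 1083.3 kg/h; overhead removed = 0.729×1083.3 = 789.73 kg/h.

789.7 kg/h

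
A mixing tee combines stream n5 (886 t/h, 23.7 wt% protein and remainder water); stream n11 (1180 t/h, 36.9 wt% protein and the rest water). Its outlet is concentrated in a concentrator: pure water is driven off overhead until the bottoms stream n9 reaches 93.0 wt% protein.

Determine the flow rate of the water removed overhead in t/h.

1372 t/h

protein entering = 886×0.237 + 1180×0.369 = 645.4 t/h.
All protein reports to n9, so n9 = 645.4/0.930 = 693.98 t/h.
Total feed = 2066 t/h; overhead = 2066 − 693.98 = 1372 t/h.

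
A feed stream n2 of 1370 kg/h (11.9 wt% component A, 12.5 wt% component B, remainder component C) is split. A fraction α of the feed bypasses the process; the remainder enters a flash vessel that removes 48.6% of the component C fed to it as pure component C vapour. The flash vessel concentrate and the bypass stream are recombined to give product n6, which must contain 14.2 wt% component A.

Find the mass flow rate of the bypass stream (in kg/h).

All 1370×0.119 = 163.03 kg/h of component A reaches n6, so n6 = 163.03/0.142 = 1148.1 kg/h and vapour = 221.9 kg/h.
The evaporator receives (1−α)·1370 of feed at 0.756 component C and removes 0.486 of that component C:
0.486×0.756×(1−α)×1370 = 221.9
(1−α) = 221.9/503.36 = 0.4408;  α = 0.5592.
Bypass flow = 0.5592×1370 = 766.05 kg/h.

766 kg/h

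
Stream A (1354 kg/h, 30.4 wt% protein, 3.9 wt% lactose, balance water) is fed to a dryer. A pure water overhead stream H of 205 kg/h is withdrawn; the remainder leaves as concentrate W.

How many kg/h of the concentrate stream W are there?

Concentrate = 1354 − 205 = 1149 kg/h.

1149 kg/h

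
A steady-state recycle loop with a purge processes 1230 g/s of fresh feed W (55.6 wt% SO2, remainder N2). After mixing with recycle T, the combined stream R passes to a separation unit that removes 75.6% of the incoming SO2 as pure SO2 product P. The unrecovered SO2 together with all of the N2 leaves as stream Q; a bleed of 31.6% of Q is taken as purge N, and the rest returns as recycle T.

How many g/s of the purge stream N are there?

N2 enters only via W and leaves only via the purge: 1230×0.444 = 0.316×(N2 in Q), and the separation unit passes all N2, so N2 in R = N2 in Q = 1728.2 g/s.
SO2 in R: m_A = 1230×0.556 + (1−0.316)·(1−0.756)·m_A, so m_A = 683.88/0.8331 = 820.88 g/s.
Q = (1−0.756)×820.88 + 1728.2 = 1928.5 g/s.
Purge N = 0.316×1928.5 = 609.41 g/s.

609.4 g/s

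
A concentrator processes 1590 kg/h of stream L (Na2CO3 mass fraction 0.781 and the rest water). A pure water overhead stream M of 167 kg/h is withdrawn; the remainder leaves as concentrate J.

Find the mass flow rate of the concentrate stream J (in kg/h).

Concentrate = 1590 − 167 = 1423 kg/h.

1423 kg/h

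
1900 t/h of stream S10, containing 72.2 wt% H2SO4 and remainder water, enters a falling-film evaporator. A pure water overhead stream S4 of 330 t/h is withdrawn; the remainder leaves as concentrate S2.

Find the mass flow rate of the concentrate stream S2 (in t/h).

1570 t/h

Concentrate = 1900 − 330 = 1570 t/h.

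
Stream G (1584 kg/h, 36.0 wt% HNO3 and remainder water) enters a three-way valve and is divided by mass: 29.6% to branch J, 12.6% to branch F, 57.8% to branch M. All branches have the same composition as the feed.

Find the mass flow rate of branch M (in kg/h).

Branch M flow = 0.578×1584 = 915.55 kg/h.

915.6 kg/h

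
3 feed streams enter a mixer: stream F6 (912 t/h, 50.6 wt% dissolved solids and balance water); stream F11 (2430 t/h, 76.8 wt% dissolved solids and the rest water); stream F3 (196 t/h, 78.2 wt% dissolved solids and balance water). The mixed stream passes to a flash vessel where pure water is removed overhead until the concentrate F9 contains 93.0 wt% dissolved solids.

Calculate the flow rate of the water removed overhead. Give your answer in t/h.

dissolved solids entering = 912×0.506 + 2430×0.768 + 196×0.782 = 2481 t/h.
All dissolved solids reports to F9, so F9 = 2481/0.930 = 2667.7 t/h.
Total feed = 3538 t/h; overhead = 3538 − 2667.7 = 870.28 t/h.

870.3 t/h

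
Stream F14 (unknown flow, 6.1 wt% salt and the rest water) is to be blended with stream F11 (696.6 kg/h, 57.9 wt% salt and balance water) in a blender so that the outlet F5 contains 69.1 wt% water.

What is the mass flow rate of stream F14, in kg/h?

758.4 kg/h

Let F14 be the unknown flow. Total out = 696.6 + F14.
water balance: 293.27 + 0.939·F14 = 0.691·(696.6 + F14)
(0.939 − 0.691)·F14 = 0.691×696.6 − 293.27 = 188.08
F14 = 188.08 / 0.248 = 758.4 kg/h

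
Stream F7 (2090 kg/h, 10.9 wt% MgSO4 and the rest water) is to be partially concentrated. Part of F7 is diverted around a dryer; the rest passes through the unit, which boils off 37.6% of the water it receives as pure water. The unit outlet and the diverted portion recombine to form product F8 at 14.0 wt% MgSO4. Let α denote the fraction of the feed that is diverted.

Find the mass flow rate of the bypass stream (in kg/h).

708.6 kg/h

All 2090×0.109 = 227.81 kg/h of MgSO4 reaches F8, so F8 = 227.81/0.140 = 1627.2 kg/h and vapour = 462.79 kg/h.
The evaporator receives (1−α)·2090 of feed at 0.891 water and removes 0.376 of that water:
0.376×0.891×(1−α)×2090 = 462.79
(1−α) = 462.79/700.18 = 0.6609;  α = 0.3391.
Bypass flow = 0.3391×2090 = 708.62 kg/h.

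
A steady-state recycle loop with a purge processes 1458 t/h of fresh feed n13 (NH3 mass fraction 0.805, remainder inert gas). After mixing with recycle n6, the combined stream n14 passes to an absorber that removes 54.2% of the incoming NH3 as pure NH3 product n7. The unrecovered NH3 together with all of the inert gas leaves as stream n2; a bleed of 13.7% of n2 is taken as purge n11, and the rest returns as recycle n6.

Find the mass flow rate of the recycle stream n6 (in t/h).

inert gas enters only via n13 and leaves only via the purge: 1458×0.195 = 0.137×(inert gas in n2), and the absorber passes all inert gas, so inert gas in n14 = inert gas in n2 = 2075.3 t/h.
NH3 in n14: m_A = 1458×0.805 + (1−0.137)·(1−0.542)·m_A, so m_A = 1173.7/0.6047 = 1940.8 t/h.
n2 = (1−0.542)×1940.8 + 2075.3 = 2964.1 t/h.
Recycle n6 = (1−0.137)×2964.1 = 2558.1 t/h.

2558 t/h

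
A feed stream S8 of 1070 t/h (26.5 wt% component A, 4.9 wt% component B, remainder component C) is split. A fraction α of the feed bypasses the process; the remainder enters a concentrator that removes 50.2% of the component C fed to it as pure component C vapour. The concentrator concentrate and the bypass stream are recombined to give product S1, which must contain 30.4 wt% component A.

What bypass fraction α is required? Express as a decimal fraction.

0.627

All 1070×0.265 = 283.55 t/h of component A reaches S1, so S1 = 283.55/0.304 = 932.73 t/h and vapour = 137.27 t/h.
The evaporator receives (1−α)·1070 of feed at 0.686 component C and removes 0.502 of that component C:
0.502×0.686×(1−α)×1070 = 137.27
(1−α) = 137.27/368.48 = 0.3725;  α = 0.6275.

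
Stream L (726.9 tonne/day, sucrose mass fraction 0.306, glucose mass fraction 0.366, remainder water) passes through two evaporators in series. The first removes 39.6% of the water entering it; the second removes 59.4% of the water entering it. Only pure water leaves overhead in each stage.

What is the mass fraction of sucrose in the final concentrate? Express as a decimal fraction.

water in feed = 726.9×0.328 = 238.42 tonne/day.
After stage 1: water left = (1−0.396)×238.42 = 144.01; stream total = 632.48 tonne/day.
After stage 2: water left = (1−0.594)×144.01 = 58.467; final concentrate = 546.94 tonne/day.
sucrose fraction = 222.43/546.94 = 0.407.

0.407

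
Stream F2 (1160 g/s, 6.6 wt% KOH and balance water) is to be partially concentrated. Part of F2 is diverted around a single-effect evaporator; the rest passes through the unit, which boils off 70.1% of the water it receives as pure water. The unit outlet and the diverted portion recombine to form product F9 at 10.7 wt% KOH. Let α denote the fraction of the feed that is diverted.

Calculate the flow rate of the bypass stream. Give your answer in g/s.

481.1 g/s

All 1160×0.066 = 76.56 g/s of KOH reaches F9, so F9 = 76.56/0.107 = 715.51 g/s and vapour = 444.49 g/s.
The evaporator receives (1−α)·1160 of feed at 0.934 water and removes 0.701 of that water:
0.701×0.934×(1−α)×1160 = 444.49
(1−α) = 444.49/759.49 = 0.5852;  α = 0.4148.
Bypass flow = 0.4148×1160 = 481.12 g/s.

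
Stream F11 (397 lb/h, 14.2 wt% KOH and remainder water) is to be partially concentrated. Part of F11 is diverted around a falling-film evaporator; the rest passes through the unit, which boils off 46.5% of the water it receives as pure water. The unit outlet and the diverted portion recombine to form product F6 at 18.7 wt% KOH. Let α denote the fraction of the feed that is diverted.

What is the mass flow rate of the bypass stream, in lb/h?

All 397×0.142 = 56.374 lb/h of KOH reaches F6, so F6 = 56.374/0.187 = 301.47 lb/h and vapour = 95.535 lb/h.
The evaporator receives (1−α)·397 of feed at 0.858 water and removes 0.465 of that water:
0.465×0.858×(1−α)×397 = 95.535
(1−α) = 95.535/158.39 = 0.6032;  α = 0.3968.
Bypass flow = 0.3968×397 = 157.55 lb/h.

157.5 lb/h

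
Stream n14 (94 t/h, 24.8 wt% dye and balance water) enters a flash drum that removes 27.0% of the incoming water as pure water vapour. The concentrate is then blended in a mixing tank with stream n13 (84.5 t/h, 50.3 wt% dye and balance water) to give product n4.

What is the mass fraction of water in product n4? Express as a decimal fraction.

0.5871

Vapour removed = 0.270×0.752×94 = 19.086 t/h; concentrate = 74.914 t/h.
water reaching the mixer = 51.602 (from concentrate) + 84.5×0.497 = 93.599 t/h.
Product flow = 74.914 + 84.5 = 159.41 t/h; water fraction = 0.5871.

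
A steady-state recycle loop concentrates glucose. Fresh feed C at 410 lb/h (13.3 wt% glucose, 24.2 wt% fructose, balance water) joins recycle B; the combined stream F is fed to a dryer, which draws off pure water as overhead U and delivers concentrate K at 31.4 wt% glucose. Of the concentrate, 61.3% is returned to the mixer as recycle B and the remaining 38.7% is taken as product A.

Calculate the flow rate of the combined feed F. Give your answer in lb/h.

685.1 lb/h

Overall glucose balance (none leaves overhead): glucose in fresh feed = glucose in product, i.e. 410×0.133 = (1−0.613)·K·0.314.
K = 54.53/(0.314×0.387) = 448.74 lb/h.
Recycle B = 0.613×448.74 = 275.08 lb/h.
Combined feed F = 410 + 275.08 = 685.08 lb/h.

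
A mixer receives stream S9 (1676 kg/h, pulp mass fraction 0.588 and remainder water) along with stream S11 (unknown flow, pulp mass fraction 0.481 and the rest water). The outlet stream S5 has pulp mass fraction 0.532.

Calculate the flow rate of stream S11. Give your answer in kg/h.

Let S11 be the unknown flow. Total out = 1676 + S11.
pulp balance: 985.49 + 0.481·S11 = 0.532·(1676 + S11)
(0.481 − 0.532)·S11 = 0.532×1676 − 985.49 = -93.856
S11 = -93.856 / -0.051 = 1840.3 kg/h

1840 kg/h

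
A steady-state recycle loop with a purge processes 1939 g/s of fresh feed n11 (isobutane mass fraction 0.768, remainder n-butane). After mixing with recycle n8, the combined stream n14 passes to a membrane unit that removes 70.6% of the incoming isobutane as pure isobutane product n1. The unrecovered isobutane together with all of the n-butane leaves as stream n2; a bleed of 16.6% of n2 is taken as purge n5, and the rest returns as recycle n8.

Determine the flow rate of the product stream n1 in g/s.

1393 g/s

isobutane in n14: m_A = 1939×0.768 + (1−0.166)·(1−0.706)·m_A, so m_A = 1489.2/0.7548 = 1972.9 g/s.
Product n1 = 0.706×1972.9 = 1392.9 g/s.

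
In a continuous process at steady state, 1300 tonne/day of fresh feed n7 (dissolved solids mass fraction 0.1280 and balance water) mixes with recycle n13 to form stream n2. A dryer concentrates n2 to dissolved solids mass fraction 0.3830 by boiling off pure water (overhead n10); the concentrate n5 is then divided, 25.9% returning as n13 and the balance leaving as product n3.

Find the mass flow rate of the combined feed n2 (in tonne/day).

Overall dissolved solids balance (none leaves overhead): dissolved solids in fresh feed = dissolved solids in product, i.e. 1300×0.128 = (1−0.259)·n5·0.383.
n5 = 166.4/(0.383×0.741) = 586.32 tonne/day.
Recycle n13 = 0.259×586.32 = 151.86 tonne/day.
Combined feed n2 = 1300 + 151.86 = 1451.9 tonne/day.

1452 tonne/day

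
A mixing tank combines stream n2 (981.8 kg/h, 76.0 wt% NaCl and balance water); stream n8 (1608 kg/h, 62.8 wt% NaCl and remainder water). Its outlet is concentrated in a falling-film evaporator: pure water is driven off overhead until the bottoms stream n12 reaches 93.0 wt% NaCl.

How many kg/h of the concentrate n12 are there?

1888 kg/h

NaCl entering = 981.8×0.760 + 1608×0.628 = 1756 kg/h.
All NaCl reports to n12, so n12 = 1756/0.930 = 1888.2 kg/h.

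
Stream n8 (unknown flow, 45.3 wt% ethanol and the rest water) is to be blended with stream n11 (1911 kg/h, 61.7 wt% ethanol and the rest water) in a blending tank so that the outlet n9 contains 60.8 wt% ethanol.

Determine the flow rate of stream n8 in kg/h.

111 kg/h

Let n8 be the unknown flow. Total out = 1911 + n8.
ethanol balance: 1179.1 + 0.453·n8 = 0.608·(1911 + n8)
(0.453 − 0.608)·n8 = 0.608×1911 − 1179.1 = -17.199
n8 = -17.199 / -0.155 = 110.96 kg/h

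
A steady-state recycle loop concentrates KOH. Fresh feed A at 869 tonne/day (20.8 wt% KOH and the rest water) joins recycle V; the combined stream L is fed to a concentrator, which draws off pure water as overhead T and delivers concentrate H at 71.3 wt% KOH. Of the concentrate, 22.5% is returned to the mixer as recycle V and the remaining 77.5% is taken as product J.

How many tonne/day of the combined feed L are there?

942.6 tonne/day

Overall KOH balance (none leaves overhead): KOH in fresh feed = KOH in product, i.e. 869×0.208 = (1−0.225)·H·0.713.
H = 180.75/(0.713×0.775) = 327.11 tonne/day.
Recycle V = 0.225×327.11 = 73.599 tonne/day.
Combined feed L = 869 + 73.599 = 942.6 tonne/day.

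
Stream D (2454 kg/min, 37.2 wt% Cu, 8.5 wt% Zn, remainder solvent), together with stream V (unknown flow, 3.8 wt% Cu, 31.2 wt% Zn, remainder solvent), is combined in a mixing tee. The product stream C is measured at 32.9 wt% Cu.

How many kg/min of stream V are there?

Let V be the unknown flow. Total out = 2454 + V.
Cu balance: 912.89 + 0.038·V = 0.329·(2454 + V)
(0.038 − 0.329)·V = 0.329×2454 − 912.89 = -105.52
V = -105.52 / -0.291 = 362.62 kg/min

362.6 kg/min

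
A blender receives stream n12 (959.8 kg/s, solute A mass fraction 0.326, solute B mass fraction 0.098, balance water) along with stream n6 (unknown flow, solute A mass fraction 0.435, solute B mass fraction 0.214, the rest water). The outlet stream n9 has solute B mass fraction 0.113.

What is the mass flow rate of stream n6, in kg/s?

142.5 kg/s

Let n6 be the unknown flow. Total out = 959.8 + n6.
solute B balance: 94.06 + 0.214·n6 = 0.113·(959.8 + n6)
(0.214 − 0.113)·n6 = 0.113×959.8 − 94.06 = 14.397
n6 = 14.397 / 0.101 = 142.54 kg/s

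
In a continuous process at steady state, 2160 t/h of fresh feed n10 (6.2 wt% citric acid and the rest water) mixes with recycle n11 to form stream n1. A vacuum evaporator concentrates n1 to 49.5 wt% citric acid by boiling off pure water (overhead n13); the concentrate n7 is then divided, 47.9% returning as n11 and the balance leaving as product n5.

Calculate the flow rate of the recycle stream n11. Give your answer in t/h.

248.7 t/h

Overall citric acid balance (none leaves overhead): citric acid in fresh feed = citric acid in product, i.e. 2160×0.062 = (1−0.479)·n7·0.495.
n7 = 133.92/(0.495×0.521) = 519.28 t/h.
Recycle n11 = 0.479×519.28 = 248.74 t/h.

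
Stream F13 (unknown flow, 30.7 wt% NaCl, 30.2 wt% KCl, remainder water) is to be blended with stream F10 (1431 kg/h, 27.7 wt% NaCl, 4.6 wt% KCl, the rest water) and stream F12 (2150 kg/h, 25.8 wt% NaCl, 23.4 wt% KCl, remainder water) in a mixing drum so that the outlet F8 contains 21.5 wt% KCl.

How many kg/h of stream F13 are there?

Let F13 be the unknown flow. Total out = 3581 + F13.
KCl balance: 568.93 + 0.302·F13 = 0.215·(3581 + F13)
(0.302 − 0.215)·F13 = 0.215×3581 − 568.93 = 200.99
F13 = 200.99 / 0.087 = 2310.2 kg/h

2310 kg/h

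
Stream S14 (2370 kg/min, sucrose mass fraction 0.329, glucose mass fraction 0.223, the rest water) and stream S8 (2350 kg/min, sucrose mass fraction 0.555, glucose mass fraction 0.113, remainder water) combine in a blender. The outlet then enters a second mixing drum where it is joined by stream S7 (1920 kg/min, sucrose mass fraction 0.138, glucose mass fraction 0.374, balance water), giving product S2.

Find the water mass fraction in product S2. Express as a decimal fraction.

Overall, product flow = 6640 kg/min.
water in = 2370×0.448 + 2350×0.332 + 1920×0.488 = 2778.9 kg/min.
water fraction in S2 = 0.419.

0.419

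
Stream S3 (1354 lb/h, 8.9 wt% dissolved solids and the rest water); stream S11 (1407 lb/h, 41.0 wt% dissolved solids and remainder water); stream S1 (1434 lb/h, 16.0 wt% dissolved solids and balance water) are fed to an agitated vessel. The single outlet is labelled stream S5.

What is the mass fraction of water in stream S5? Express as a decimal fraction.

Total flow out = 1354 + 1407 + 1434 = 4195 lb/h.
water in = 1354×0.911 + 1407×0.590 + 1434×0.840 = 3268.2 lb/h.
water mass fraction in S5 = 3268.2/4195 = 0.7791.

0.7791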